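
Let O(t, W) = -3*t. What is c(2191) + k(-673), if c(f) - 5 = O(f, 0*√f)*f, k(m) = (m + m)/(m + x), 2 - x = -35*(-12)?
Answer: -15711967512/1091 ≈ -1.4401e+7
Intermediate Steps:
x = -418 (x = 2 - (-35)*(-12) = 2 - 1*420 = 2 - 420 = -418)
k(m) = 2*m/(-418 + m) (k(m) = (m + m)/(m - 418) = (2*m)/(-418 + m) = 2*m/(-418 + m))
c(f) = 5 - 3*f² (c(f) = 5 + (-3*f)*f = 5 - 3*f²)
c(2191) + k(-673) = (5 - 3*2191²) + 2*(-673)/(-418 - 673) = (5 - 3*4800481) + 2*(-673)/(-1091) = (5 - 14401443) + 2*(-673)*(-1/1091) = -14401438 + 1346/1091 = -15711967512/1091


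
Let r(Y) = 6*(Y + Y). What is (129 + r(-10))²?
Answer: 81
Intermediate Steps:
r(Y) = 12*Y (r(Y) = 6*(2*Y) = 12*Y)
(129 + r(-10))² = (129 + 12*(-10))² = (129 - 120)² = 9² = 81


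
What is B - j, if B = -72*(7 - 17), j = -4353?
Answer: 5073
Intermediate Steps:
B = 720 (B = -72*(-10) = 720)
B - j = 720 - 1*(-4353) = 720 + 4353 = 5073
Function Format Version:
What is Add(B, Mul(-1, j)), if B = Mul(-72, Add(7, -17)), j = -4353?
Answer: 5073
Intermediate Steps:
B = 720 (B = Mul(-72, -10) = 720)
Add(B, Mul(-1, j)) = Add(720, Mul(-1, -4353)) = Add(720, 4353) = 5073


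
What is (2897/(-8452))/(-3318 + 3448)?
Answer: -2897/1098760 ≈ -0.0026366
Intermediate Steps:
(2897/(-8452))/(-3318 + 3448) = (2897*(-1/8452))/130 = -2897/8452*1/130 = -2897/1098760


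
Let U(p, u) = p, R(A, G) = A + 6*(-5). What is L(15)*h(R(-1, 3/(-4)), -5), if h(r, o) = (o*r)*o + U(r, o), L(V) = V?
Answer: -12090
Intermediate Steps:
R(A, G) = -30 + A (R(A, G) = A - 30 = -30 + A)
h(r, o) = r + r*o² (h(r, o) = (o*r)*o + r = r*o² + r = r + r*o²)
L(15)*h(R(-1, 3/(-4)), -5) = 15*((-30 - 1)*(1 + (-5)²)) = 15*(-31*(1 + 25)) = 15*(-31*26) = 15*(-806) = -12090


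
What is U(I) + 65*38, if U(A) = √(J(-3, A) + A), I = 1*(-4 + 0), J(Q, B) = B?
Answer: 2470 + 2*I*√2 ≈ 2470.0 + 2.8284*I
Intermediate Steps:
I = -4 (I = 1*(-4) = -4)
U(A) = √2*√A (U(A) = √(A + A) = √(2*A) = √2*√A)
U(I) + 65*38 = √2*√(-4) + 65*38 = √2*(2*I) + 2470 = 2*I*√2 + 2470 = 2470 + 2*I*√2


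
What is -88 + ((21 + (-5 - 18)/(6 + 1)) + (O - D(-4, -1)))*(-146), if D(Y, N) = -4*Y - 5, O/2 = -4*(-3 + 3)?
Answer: -7478/7 ≈ -1068.3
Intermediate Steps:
O = 0 (O = 2*(-4*(-3 + 3)) = 2*(-4*0) = 2*0 = 0)
D(Y, N) = -5 - 4*Y
-88 + ((21 + (-5 - 18)/(6 + 1)) + (O - D(-4, -1)))*(-146) = -88 + ((21 + (-5 - 18)/(6 + 1)) + (0 - (-5 - 4*(-4))))*(-146) = -88 + ((21 - 23/7) + (0 - (-5 + 16)))*(-146) = -88 + ((21 - 23*⅐) + (0 - 1*11))*(-146) = -88 + ((21 - 23/7) + (0 - 11))*(-146) = -88 + (124/7 - 11)*(-146) = -88 + (47/7)*(-146) = -88 - 6862/7 = -7478/7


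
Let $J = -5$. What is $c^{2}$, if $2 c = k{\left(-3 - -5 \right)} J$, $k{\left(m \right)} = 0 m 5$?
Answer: $0$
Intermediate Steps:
$k{\left(m \right)} = 0$ ($k{\left(m \right)} = 0 \cdot 5 = 0$)
$c = 0$ ($c = \frac{0 \left(-5\right)}{2} = \frac{1}{2} \cdot 0 = 0$)
$c^{2} = 0^{2} = 0$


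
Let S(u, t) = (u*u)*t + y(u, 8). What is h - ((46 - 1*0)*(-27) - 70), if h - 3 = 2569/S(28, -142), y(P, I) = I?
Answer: 146383231/111320 ≈ 1315.0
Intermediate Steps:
S(u, t) = 8 + t*u² (S(u, t) = (u*u)*t + 8 = u²*t + 8 = t*u² + 8 = 8 + t*u²)
h = 331391/111320 (h = 3 + 2569/(8 - 142*28²) = 3 + 2569/(8 - 142*784) = 3 + 2569/(8 - 111328) = 3 + 2569/(-111320) = 3 + 2569*(-1/111320) = 3 - 2569/111320 = 331391/111320 ≈ 2.9769)
h - ((46 - 1*0)*(-27) - 70) = 331391/111320 - ((46 - 1*0)*(-27) - 70) = 331391/111320 - ((46 + 0)*(-27) - 70) = 331391/111320 - (46*(-27) - 70) = 331391/111320 - (-1242 - 70) = 331391/111320 - 1*(-1312) = 331391/111320 + 1312 = 146383231/111320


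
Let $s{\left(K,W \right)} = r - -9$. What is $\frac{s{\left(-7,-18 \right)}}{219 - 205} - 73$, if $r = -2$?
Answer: $- \frac{145}{2} \approx -72.5$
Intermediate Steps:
$s{\left(K,W \right)} = 7$ ($s{\left(K,W \right)} = -2 - -9 = -2 + 9 = 7$)
$\frac{s{\left(-7,-18 \right)}}{219 - 205} - 73 = \frac{1}{219 - 205} \cdot 7 - 73 = \frac{1}{14} \cdot 7 - 73 = \frac{1}{2} - 73 = - \frac{145}{2}$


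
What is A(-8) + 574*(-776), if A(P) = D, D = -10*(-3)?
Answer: -445394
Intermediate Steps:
D = 30
A(P) = 30
A(-8) + 574*(-776) = 30 + 574*(-776) = 30 - 445424 = -445394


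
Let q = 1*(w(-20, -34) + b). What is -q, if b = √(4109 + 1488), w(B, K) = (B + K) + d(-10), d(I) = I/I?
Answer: 53 - √5597 ≈ -21.813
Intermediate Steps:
d(I) = 1
w(B, K) = 1 + B + K (w(B, K) = (B + K) + 1 = 1 + B + K)
b = √5597 ≈ 74.813
q = -53 + √5597 (q = 1*((1 - 20 - 34) + √5597) = 1*(-53 + √5597) = -53 + √5597 ≈ 21.813)
-q = -(-53 + √5597) = 53 - √5597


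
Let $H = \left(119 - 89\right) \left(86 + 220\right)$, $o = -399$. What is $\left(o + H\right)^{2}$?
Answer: $77105961$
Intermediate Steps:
$H = 9180$ ($H = 30 \cdot 306 = 9180$)
$\left(o + H\right)^{2} = \left(-399 + 9180\right)^{2} = 8781^{2} = 77105961$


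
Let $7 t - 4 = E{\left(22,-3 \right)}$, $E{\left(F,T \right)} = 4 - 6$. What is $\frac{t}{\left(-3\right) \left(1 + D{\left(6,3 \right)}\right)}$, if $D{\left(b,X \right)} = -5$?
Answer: $\frac{1}{42} \approx 0.02381$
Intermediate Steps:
$E{\left(F,T \right)} = -2$
$t = \frac{2}{7}$ ($t = \frac{4}{7} + \frac{1}{7} \left(-2\right) = \frac{4}{7} - \frac{2}{7} = \frac{2}{7} \approx 0.28571$)
$\frac{t}{\left(-3\right) \left(1 + D{\left(6,3 \right)}\right)} = \frac{1}{\left(-3\right) \left(1 - 5\right)} \frac{2}{7} = \frac{1}{\left(-3\right) \left(-4\right)} \frac{2}{7} = \frac{1}{12} \cdot \frac{2}{7} = \frac{1}{42}$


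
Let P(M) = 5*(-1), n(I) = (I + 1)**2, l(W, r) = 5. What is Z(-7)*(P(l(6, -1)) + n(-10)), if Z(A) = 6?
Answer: 456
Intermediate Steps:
n(I) = (1 + I)**2
P(M) = -5
Z(-7)*(P(l(6, -1)) + n(-10)) = 6*(-5 + (1 - 10)**2) = 6*(-5 + (-9)**2) = 6*(-5 + 81) = 6*76 = 456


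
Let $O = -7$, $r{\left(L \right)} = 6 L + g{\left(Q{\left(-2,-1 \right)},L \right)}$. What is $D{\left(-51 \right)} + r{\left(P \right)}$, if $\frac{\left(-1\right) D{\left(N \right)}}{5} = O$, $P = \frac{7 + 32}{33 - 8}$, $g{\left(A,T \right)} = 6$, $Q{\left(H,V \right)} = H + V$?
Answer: $\frac{1259}{25} \approx 50.36$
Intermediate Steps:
$P = \frac{39}{25} \approx 1.56$
$r{\left(L \right)} = 6 + 6 L$ ($r{\left(L \right)} = 6 L + 6 = 6 + 6 L$)
$D{\left(N \right)} = 35$ ($D{\left(N \right)} = \left(-5\right) \left(-7\right) = 35$)
$D{\left(-51 \right)} + r{\left(P \right)} = 35 + \left(6 + 6 \cdot \frac{39}{25}\right) = 35 + \left(6 + \frac{234}{25}\right) = 35 + \frac{384}{25} = \frac{1259}{25}$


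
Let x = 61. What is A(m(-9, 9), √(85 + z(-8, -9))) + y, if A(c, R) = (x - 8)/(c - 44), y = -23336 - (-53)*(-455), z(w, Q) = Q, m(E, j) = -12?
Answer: -2657309/56 ≈ -47452.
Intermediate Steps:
y = -47451 (y = -23336 - 1*24115 = -23336 - 24115 = -47451)
A(c, R) = 53/(-44 + c) (A(c, R) = (61 - 8)/(c - 44) = 53/(-44 + c))
A(m(-9, 9), √(85 + z(-8, -9))) + y = 53/(-44 - 12) - 47451 = 53/(-56) - 47451 = 53*(-1/56) - 47451 = -53/56 - 47451 = -2657309/56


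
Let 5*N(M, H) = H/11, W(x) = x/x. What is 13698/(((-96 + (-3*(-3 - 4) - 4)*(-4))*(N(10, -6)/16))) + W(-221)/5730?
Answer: 2877949841/234930 ≈ 12250.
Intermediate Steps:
W(x) = 1
N(M, H) = H/55 (N(M, H) = (H/11)/5 = H/55)
13698/(((-96 + (-3*(-3 - 4) - 4)*(-4))*(N(10, -6)/16))) + W(-221)/5730 = 13698/(((-96 + (-3*(-3 - 4) - 4)*(-4))*(((1/55)*(-6))/16))) + 1/5730 = 13698/(((-96 + (-3*(-7) - 4)*(-4))*(-6/55*1/16))) + 1*(1/5730) = 13698/(((-96 + (21 - 4)*(-4))*(-3/440))) + 1/5730 = 13698/(((-96 + 17*(-4))*(-3/440))) + 1/5730 = 13698/(((-96 - 68)*(-3/440))) + 1/5730 = 13698/((-164*(-3/440))) + 1/5730 = 13698/(123/110) + 1/5730 = 13698*(110/123) + 1/5730 = 502260/41 + 1/5730 = 2877949841/234930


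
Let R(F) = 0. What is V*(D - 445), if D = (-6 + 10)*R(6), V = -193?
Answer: 85885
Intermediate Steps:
D = 0 (D = (-6 + 10)*0 = 4*0 = 0)
V*(D - 445) = -193*(0 - 445) = -193*(-445) = 85885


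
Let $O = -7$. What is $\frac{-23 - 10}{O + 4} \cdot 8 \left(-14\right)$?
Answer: $-1232$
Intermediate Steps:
$\frac{-23 - 10}{O + 4} \cdot 8 \left(-14\right) = \frac{-23 - 10}{-7 + 4} \cdot 8 \left(-14\right) = - \frac{33}{-3} \cdot 8 \left(-14\right) = \left(-33\right) \left(- \frac{1}{3}\right) 8 \left(-14\right) = 11 \cdot 8 \left(-14\right) = 88 \left(-14\right) = -1232$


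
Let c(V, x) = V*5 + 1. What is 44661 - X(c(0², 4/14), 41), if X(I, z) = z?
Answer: 44620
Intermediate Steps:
c(V, x) = 1 + 5*V (c(V, x) = 5*V + 1 = 1 + 5*V)
44661 - X(c(0², 4/14), 41) = 44661 - 1*41 = 44661 - 41 = 44620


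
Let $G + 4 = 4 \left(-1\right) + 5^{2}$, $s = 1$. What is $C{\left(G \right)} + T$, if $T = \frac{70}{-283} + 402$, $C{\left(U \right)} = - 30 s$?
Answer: $\frac{105206}{283} \approx 371.75$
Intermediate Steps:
$G = 17$ ($G = -4 + \left(4 \left(-1\right) + 5^{2}\right) = -4 + \left(-4 + 25\right) = -4 + 21 = 17$)
$C{\left(U \right)} = -30$ ($C{\left(U \right)} = \left(-30\right) 1 = -30$)
$T = \frac{113696}{283}$ ($T = 70 \left(- \frac{1}{283}\right) + 402 = - \frac{70}{283} + 402 = \frac{113696}{283} \approx 401.75$)
$C{\left(G \right)} + T = -30 + \frac{113696}{283} = \frac{105206}{283}$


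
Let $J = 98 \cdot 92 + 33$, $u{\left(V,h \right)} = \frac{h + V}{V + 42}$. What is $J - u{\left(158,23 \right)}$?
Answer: $\frac{1809619}{200} \approx 9048.1$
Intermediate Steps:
$u{\left(V,h \right)} = \frac{V + h}{42 + V}$
$J = 9049$ ($J = 9016 + 33 = 9049$)
$J - u{\left(158,23 \right)} = 9049 - \frac{158 + 23}{42 + 158} = 9049 - \frac{1}{200} \cdot 181 = 9049 - \frac{181}{200} = \frac{1809619}{200}$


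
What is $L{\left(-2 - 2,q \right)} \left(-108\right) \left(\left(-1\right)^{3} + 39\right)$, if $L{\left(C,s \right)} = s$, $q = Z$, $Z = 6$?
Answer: $-24624$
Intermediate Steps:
$q = 6$
$L{\left(-2 - 2,q \right)} \left(-108\right) \left(\left(-1\right)^{3} + 39\right) = 6 \left(-108\right) \left(\left(-1\right)^{3} + 39\right) = - 648 \left(-1 + 39\right) = \left(-648\right) 38 = -24624$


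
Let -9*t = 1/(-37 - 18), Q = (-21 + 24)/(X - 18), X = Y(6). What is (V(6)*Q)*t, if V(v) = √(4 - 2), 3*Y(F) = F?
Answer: -√2/2640 ≈ -0.00053569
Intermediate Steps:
Y(F) = F/3
V(v) = √2
X = 2 (X = (⅓)*6 = 2)
Q = -3/16 (Q = (-21 + 24)/(2 - 18) = 3/(-16) = 3*(-1/16) = -3/16 ≈ -0.18750)
t = 1/495 (t = -1/(9*(-37 - 18)) = -⅑/(-55) = -⅑*(-1/55) = 1/495 ≈ 0.0020202)
(V(6)*Q)*t = (√2*(-3/16))*(1/495) = -3*√2/16*(1/495) = -√2/2640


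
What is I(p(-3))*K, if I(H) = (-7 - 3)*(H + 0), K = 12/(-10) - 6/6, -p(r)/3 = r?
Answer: 198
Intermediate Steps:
p(r) = -3*r
K = -11/5 (K = 12*(-⅒) - 6*⅙ = -6/5 - 1 = -11/5 ≈ -2.2000)
I(H) = -10*H
I(p(-3))*K = -(-30)*(-3)*(-11/5) = -10*9*(-11/5) = -90*(-11/5) = 198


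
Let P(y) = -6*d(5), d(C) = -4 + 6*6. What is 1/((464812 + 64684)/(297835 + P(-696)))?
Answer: 297643/529496 ≈ 0.56213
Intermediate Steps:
d(C) = 32 (d(C) = -4 + 36 = 32)
P(y) = -192 (P(y) = -6*32 = -192)
1/((464812 + 64684)/(297835 + P(-696))) = 1/((464812 + 64684)/(297835 - 192)) = 1/(529496/297643) = 297643/529496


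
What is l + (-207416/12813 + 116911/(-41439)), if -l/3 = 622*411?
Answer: -135738505625383/176985969 ≈ -7.6695e+5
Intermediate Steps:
l = -766926 (l = -1866*411 = -3*255642 = -766926)
l + (-207416/12813 + 116911/(-41439)) = -766926 + (-207416/12813 + 116911/(-41439)) = -766926 + (-207416*1/12813 + 116911*(-1/41439)) = -766926 + (-207416/12813 - 116911/41439) = -766926 - 3364364089/176985969 = -135738505625383/176985969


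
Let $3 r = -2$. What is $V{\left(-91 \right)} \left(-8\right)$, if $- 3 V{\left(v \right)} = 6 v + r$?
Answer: $- \frac{13120}{9} \approx -1457.8$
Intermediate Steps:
$r = - \frac{2}{3}$ ($r = \frac{1}{3} \left(-2\right) = - \frac{2}{3} \approx -0.66667$)
$V{\left(v \right)} = \frac{2}{9} - 2 v$ ($V{\left(v \right)} = - \frac{6 v - \frac{2}{3}}{3} = - \frac{- \frac{2}{3} + 6 v}{3} = \frac{2}{9} - 2 v$)
$V{\left(-91 \right)} \left(-8\right) = \left(\frac{2}{9} - -182\right) \left(-8\right) = \left(\frac{2}{9} + 182\right) \left(-8\right) = \frac{1640}{9} \left(-8\right) = - \frac{13120}{9}$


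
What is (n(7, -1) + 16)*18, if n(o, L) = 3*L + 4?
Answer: 306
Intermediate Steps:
n(o, L) = 4 + 3*L
(n(7, -1) + 16)*18 = ((4 + 3*(-1)) + 16)*18 = ((4 - 3) + 16)*18 = (1 + 16)*18 = 17*18 = 306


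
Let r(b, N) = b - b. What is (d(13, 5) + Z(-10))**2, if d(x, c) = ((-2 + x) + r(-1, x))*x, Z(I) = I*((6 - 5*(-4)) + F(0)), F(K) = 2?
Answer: 18769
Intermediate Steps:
r(b, N) = 0
Z(I) = 28*I (Z(I) = I*((6 - 5*(-4)) + 2) = I*((6 + 20) + 2) = I*(26 + 2) = I*28 = 28*I)
d(x, c) = x*(-2 + x) (d(x, c) = ((-2 + x) + 0)*x = (-2 + x)*x = x*(-2 + x))
(d(13, 5) + Z(-10))**2 = (13*(-2 + 13) + 28*(-10))**2 = (13*11 - 280)**2 = (143 - 280)**2 = (-137)**2 = 18769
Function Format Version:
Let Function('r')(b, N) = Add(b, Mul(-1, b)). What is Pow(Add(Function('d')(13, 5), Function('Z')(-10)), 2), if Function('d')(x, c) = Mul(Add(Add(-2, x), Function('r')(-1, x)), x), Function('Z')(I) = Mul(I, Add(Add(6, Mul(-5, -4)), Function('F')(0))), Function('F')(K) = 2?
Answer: 18769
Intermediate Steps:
Function('r')(b, N) = 0
Function('Z')(I) = Mul(28, I) (Function('Z')(I) = Mul(I, Add(Add(6, Mul(-5, -4)), 2)) = Mul(I, Add(Add(6, 20), 2)) = Mul(I, Add(26, 2)) = Mul(I, 28) = Mul(28, I))
Function('d')(x, c) = Mul(x, Add(-2, x)) (Function('d')(x, c) = Mul(Add(Add(-2, x), 0), x) = Mul(Add(-2, x), x) = Mul(x, Add(-2, x)))
Pow(Add(Function('d')(13, 5), Function('Z')(-10)), 2) = Pow(Add(Mul(13, Add(-2, 13)), Mul(28, -10)), 2) = Pow(Add(Mul(13, 11), -280), 2) = Pow(Add(143, -280), 2) = Pow(-137, 2) = 18769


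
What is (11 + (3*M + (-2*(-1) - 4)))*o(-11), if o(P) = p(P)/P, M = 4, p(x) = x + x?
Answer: 42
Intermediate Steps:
p(x) = 2*x
o(P) = 2 (o(P) = (2*P)/P = 2)
(11 + (3*M + (-2*(-1) - 4)))*o(-11) = (11 + (3*4 + (-2*(-1) - 4)))*2 = (11 + (12 + (2 - 4)))*2 = (11 + (12 - 2))*2 = (11 + 10)*2 = 21*2 = 42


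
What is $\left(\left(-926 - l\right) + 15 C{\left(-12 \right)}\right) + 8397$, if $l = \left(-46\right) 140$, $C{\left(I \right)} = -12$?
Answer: $13731$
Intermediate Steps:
$l = -6440$
$\left(\left(-926 - l\right) + 15 C{\left(-12 \right)}\right) + 8397 = \left(\left(-926 - -6440\right) + 15 \left(-12\right)\right) + 8397 = \left(\left(-926 + 6440\right) - 180\right) + 8397 = \left(5514 - 180\right) + 8397 = 5334 + 8397 = 13731$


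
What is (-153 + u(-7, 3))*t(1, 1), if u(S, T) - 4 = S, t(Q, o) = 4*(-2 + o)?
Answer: 624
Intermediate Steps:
t(Q, o) = -8 + 4*o
u(S, T) = 4 + S
(-153 + u(-7, 3))*t(1, 1) = (-153 + (4 - 7))*(-8 + 4*1) = (-153 - 3)*(-8 + 4) = -156*(-4) = 624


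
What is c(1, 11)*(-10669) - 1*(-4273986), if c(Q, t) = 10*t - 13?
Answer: 3239093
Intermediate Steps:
c(Q, t) = -13 + 10*t
c(1, 11)*(-10669) - 1*(-4273986) = (-13 + 10*11)*(-10669) - 1*(-4273986) = (-13 + 110)*(-10669) + 4273986 = 97*(-10669) + 4273986 = -1034893 + 4273986 = 3239093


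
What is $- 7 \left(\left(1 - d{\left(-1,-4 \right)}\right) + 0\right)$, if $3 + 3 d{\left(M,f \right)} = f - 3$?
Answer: $- \frac{91}{3} \approx -30.333$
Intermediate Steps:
$d{\left(M,f \right)} = -2 + \frac{f}{3}$ ($d{\left(M,f \right)} = -1 + \frac{f - 3}{3} = -1 + \frac{-3 + f}{3} = -1 + \left(-1 + \frac{f}{3}\right) = -2 + \frac{f}{3}$)
$- 7 \left(\left(1 - d{\left(-1,-4 \right)}\right) + 0\right) = - 7 \left(\left(1 - \left(-2 + \frac{1}{3} \left(-4\right)\right)\right) + 0\right) = - 7 \left(\left(1 - \left(-2 - \frac{4}{3}\right)\right) + 0\right) = - 7 \left(\left(1 - - \frac{10}{3}\right) + 0\right) = - 7 \left(\left(1 + \frac{10}{3}\right) + 0\right) = - 7 \left(\frac{13}{3} + 0\right) = \left(-7\right) \frac{13}{3} = - \frac{91}{3}$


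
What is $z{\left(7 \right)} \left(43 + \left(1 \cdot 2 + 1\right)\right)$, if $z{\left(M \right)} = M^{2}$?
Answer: $2254$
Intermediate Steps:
$z{\left(7 \right)} \left(43 + \left(1 \cdot 2 + 1\right)\right) = 7^{2} \left(43 + \left(1 \cdot 2 + 1\right)\right) = 49 \left(43 + \left(2 + 1\right)\right) = 49 \left(43 + 3\right) = 49 \cdot 46 = 2254$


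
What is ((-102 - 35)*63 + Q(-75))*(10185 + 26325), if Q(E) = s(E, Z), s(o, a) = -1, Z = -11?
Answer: -315154320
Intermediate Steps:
Q(E) = -1
((-102 - 35)*63 + Q(-75))*(10185 + 26325) = ((-102 - 35)*63 - 1)*(10185 + 26325) = (-137*63 - 1)*36510 = (-8631 - 1)*36510 = -8632*36510 = -315154320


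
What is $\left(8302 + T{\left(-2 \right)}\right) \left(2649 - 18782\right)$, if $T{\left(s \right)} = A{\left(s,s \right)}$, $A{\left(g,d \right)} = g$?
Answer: $-133903900$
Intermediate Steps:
$T{\left(s \right)} = s$
$\left(8302 + T{\left(-2 \right)}\right) \left(2649 - 18782\right) = \left(8302 - 2\right) \left(2649 - 18782\right) = 8300 \left(2649 - 18782\right) = 8300 \left(-16133\right) = -133903900$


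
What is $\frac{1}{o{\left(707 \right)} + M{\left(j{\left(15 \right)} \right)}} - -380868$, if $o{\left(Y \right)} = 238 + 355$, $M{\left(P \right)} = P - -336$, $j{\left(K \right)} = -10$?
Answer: $\frac{350017693}{919} \approx 3.8087 \cdot 10^{5}$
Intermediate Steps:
$M{\left(P \right)} = 336 + P$ ($M{\left(P \right)} = P + 336 = 336 + P$)
$o{\left(Y \right)} = 593$
$\frac{1}{o{\left(707 \right)} + M{\left(j{\left(15 \right)} \right)}} - -380868 = \frac{1}{593 + \left(336 - 10\right)} - -380868 = \frac{1}{593 + 326} + 380868 = \frac{1}{919} + 380868 = \frac{350017693}{919}$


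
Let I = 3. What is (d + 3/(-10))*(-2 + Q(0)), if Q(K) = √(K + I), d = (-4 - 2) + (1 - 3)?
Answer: 83/5 - 83*√3/10 ≈ 2.2240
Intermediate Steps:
d = -8 (d = -6 - 2 = -8)
Q(K) = √(3 + K) (Q(K) = √(K + 3) = √(3 + K))
(d + 3/(-10))*(-2 + Q(0)) = (-8 + 3/(-10))*(-2 + √(3 + 0)) = (-8 + 3*(-⅒))*(-2 + √3) = (-8 - 3/10)*(-2 + √3) = -83*(-2 + √3)/10 = 83/5 - 83*√3/10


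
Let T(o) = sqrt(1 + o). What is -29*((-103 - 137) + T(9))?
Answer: 6960 - 29*sqrt(10) ≈ 6868.3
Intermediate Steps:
-29*((-103 - 137) + T(9)) = -29*((-103 - 137) + sqrt(1 + 9)) = -29*(-240 + sqrt(10)) = 6960 - 29*sqrt(10)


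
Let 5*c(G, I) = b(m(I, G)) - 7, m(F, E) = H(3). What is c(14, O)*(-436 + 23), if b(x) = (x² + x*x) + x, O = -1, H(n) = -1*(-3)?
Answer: -5782/5 ≈ -1156.4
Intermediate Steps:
H(n) = 3
m(F, E) = 3
b(x) = x + 2*x² (b(x) = (x² + x²) + x = 2*x² + x = x + 2*x²)
c(G, I) = 14/5 (c(G, I) = (3*(1 + 2*3) - 7)/5 = (3*(1 + 6) - 7)/5 = (3*7 - 7)/5 = (21 - 7)/5 = (⅕)*14 = 14/5)
c(14, O)*(-436 + 23) = 14*(-436 + 23)/5 = (14/5)*(-413) = -5782/5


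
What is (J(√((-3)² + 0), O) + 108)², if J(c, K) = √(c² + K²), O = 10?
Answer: (108 + √109)² ≈ 14028.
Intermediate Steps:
J(c, K) = √(K² + c²)
(J(√((-3)² + 0), O) + 108)² = (√(10² + (√((-3)² + 0))²) + 108)² = (√(100 + (√(9 + 0))²) + 108)² = (√(100 + (√9)²) + 108)² = (√(100 + 3²) + 108)² = (√(100 + 9) + 108)² = (√109 + 108)² = (108 + √109)²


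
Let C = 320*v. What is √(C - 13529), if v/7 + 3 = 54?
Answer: √100711 ≈ 317.35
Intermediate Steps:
v = 357 (v = -21 + 7*54 = -21 + 378 = 357)
C = 114240 (C = 320*357 = 114240)
√(C - 13529) = √(114240 - 13529) = √100711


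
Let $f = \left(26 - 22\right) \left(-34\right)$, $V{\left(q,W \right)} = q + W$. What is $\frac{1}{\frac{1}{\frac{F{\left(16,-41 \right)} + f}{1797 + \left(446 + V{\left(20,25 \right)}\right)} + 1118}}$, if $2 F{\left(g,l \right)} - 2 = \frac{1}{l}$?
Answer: $\frac{209743617}{187616} \approx 1117.9$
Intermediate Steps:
$V{\left(q,W \right)} = W + q$
$F{\left(g,l \right)} = 1 + \frac{1}{2 l}$
$f = -136$ ($f = 4 \left(-34\right) = -136$)
$\frac{1}{\frac{1}{\frac{F{\left(16,-41 \right)} + f}{1797 + \left(446 + V{\left(20,25 \right)}\right)} + 1118}} = \frac{1}{\frac{1}{\frac{\frac{\frac{1}{2} - 41}{-41} - 136}{1797 + \left(446 + \left(25 + 20\right)\right)} + 1118}} = \frac{1}{\frac{1}{\frac{\left(- \frac{1}{41}\right) \left(- \frac{81}{2}\right) - 136}{1797 + \left(446 + 45\right)} + 1118}} = \frac{1}{\frac{1}{\frac{\frac{81}{82} - 136}{1797 + 491} + 1118}} = \frac{1}{\frac{1}{- \frac{11071}{82 \cdot 2288} + 1118}} = \frac{1}{\frac{1}{\left(- \frac{11071}{82}\right) \frac{1}{2288} + 1118}} = \frac{1}{\frac{1}{- \frac{11071}{187616} + 1118}} = \frac{1}{\frac{1}{\frac{209743617}{187616}}} = \frac{1}{\frac{187616}{209743617}} = \frac{209743617}{187616}$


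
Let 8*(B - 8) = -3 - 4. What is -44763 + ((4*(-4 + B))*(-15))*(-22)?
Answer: -40638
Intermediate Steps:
B = 57/8 (B = 8 + (-3 - 4)/8 = 8 + (⅛)*(-7) = 8 - 7/8 = 57/8 ≈ 7.1250)
-44763 + ((4*(-4 + B))*(-15))*(-22) = -44763 + ((4*(-4 + 57/8))*(-15))*(-22) = -44763 + ((4*(25/8))*(-15))*(-22) = -44763 + ((25/2)*(-15))*(-22) = -44763 - 375/2*(-22) = -44763 + 4125 = -40638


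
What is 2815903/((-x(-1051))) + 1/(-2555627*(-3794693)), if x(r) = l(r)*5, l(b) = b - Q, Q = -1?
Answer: 3901160016385984669/7273364915633250 ≈ 536.36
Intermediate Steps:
l(b) = 1 + b (l(b) = b - 1*(-1) = b + 1 = 1 + b)
x(r) = 5 + 5*r (x(r) = (1 + r)*5 = 5 + 5*r)
2815903/((-x(-1051))) + 1/(-2555627*(-3794693)) = 2815903/((-(5 + 5*(-1051)))) + 1/(-2555627*(-3794693)) = 2815903/((-(5 - 5255))) - 1/2555627*(-1/3794693) = 2815903/((-1*(-5250))) + 1/9697819887511 = 2815903/5250 + 1/9697819887511 = 3901160016385984669/7273364915633250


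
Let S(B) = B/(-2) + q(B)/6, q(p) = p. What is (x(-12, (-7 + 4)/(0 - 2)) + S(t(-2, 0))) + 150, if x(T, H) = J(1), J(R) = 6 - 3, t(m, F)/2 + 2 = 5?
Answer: 151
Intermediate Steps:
t(m, F) = 6 (t(m, F) = -4 + 2*5 = -4 + 10 = 6)
J(R) = 3
x(T, H) = 3
S(B) = -B/3 (S(B) = B/(-2) + B/6 = B*(-1/2) + B*(1/6) = -B/2 + B/6 = -B/3)
(x(-12, (-7 + 4)/(0 - 2)) + S(t(-2, 0))) + 150 = (3 - 1/3*6) + 150 = (3 - 2) + 150 = 1 + 150 = 151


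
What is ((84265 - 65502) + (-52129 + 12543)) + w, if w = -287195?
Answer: -308018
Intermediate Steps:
((84265 - 65502) + (-52129 + 12543)) + w = ((84265 - 65502) + (-52129 + 12543)) - 287195 = (18763 - 39586) - 287195 = -20823 - 287195 = -308018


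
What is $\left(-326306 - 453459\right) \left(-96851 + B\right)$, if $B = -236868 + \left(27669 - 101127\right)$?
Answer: $317502373405$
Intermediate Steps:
$B = -310326$ ($B = -236868 + \left(27669 - 101127\right) = -236868 - 73458 = -310326$)
$\left(-326306 - 453459\right) \left(-96851 + B\right) = \left(-326306 - 453459\right) \left(-96851 - 310326\right) = \left(-779765\right) \left(-407177\right) = 317502373405$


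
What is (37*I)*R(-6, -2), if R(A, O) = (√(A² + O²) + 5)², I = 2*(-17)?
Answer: -81770 - 25160*√10 ≈ -1.6133e+5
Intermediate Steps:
I = -34
R(A, O) = (5 + √(A² + O²))²
(37*I)*R(-6, -2) = (37*(-34))*(5 + √((-6)² + (-2)²))² = -1258*(5 + √(36 + 4))² = -1258*(5 + √40)² = -1258*(5 + 2*√10)²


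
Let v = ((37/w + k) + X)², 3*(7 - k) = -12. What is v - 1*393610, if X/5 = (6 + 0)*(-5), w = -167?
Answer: -10436826790/27889 ≈ -3.7423e+5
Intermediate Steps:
k = 11 (k = 7 - ⅓*(-12) = 7 + 4 = 11)
X = -150 (X = 5*((6 + 0)*(-5)) = 5*(6*(-5)) = 5*(-30) = -150)
v = 540562500/27889 (v = ((37/(-167) + 11) - 150)² = ((37*(-1/167) + 11) - 150)² = ((-37/167 + 11) - 150)² = (1800/167 - 150)² = (-23250/167)² = 540562500/27889 ≈ 19383.)
v - 1*393610 = 540562500/27889 - 1*393610 = 540562500/27889 - 393610 = -10436826790/27889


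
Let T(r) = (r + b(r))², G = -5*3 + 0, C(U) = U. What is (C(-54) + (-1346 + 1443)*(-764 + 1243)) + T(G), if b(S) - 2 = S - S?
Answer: 46578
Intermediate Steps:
b(S) = 2 (b(S) = 2 + (S - S) = 2 + 0 = 2)
G = -15 (G = -15 + 0 = -15)
T(r) = (2 + r)² (T(r) = (r + 2)² = (2 + r)²)
(C(-54) + (-1346 + 1443)*(-764 + 1243)) + T(G) = (-54 + (-1346 + 1443)*(-764 + 1243)) + (2 - 15)² = (-54 + 97*479) + (-13)² = (-54 + 46463) + 169 = 46409 + 169 = 46578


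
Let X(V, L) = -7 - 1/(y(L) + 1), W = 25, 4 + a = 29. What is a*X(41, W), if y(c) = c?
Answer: -4575/26 ≈ -175.96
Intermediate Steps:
a = 25 (a = -4 + 29 = 25)
X(V, L) = -7 - 1/(1 + L) (X(V, L) = -7 - 1/(L + 1) = -7 - 1/(1 + L))
a*X(41, W) = 25*((-8 - 7*25)/(1 + 25)) = 25*((-8 - 175)/26) = 25*((1/26)*(-183)) = 25*(-183/26) = -4575/26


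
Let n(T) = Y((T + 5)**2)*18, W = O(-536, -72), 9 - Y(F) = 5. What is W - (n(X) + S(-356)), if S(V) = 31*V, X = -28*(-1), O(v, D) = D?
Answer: 10892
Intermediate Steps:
X = 28
Y(F) = 4 (Y(F) = 9 - 1*5 = 9 - 5 = 4)
W = -72
n(T) = 72 (n(T) = 4*18 = 72)
W - (n(X) + S(-356)) = -72 - (72 + 31*(-356)) = -72 - (72 - 11036) = -72 - 1*(-10964) = -72 + 10964 = 10892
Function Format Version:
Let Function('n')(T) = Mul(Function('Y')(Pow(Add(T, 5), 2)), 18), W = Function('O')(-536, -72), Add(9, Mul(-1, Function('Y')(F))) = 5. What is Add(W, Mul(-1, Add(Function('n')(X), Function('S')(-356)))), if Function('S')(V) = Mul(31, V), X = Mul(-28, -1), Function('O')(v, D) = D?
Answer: 10892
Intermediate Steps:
X = 28
Function('Y')(F) = 4 (Function('Y')(F) = Add(9, Mul(-1, 5)) = Add(9, -5) = 4)
W = -72
Function('n')(T) = 72 (Function('n')(T) = Mul(4, 18) = 72)
Add(W, Mul(-1, Add(Function('n')(X), Function('S')(-356)))) = Add(-72, Mul(-1, Add(72, Mul(31, -356)))) = Add(-72, Mul(-1, Add(72, -11036))) = Add(-72, Mul(-1, -10964)) = Add(-72, 10964) = 10892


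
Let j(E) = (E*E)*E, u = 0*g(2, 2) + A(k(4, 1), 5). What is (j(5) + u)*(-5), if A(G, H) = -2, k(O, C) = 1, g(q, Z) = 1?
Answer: -615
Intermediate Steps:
u = -2 (u = 0*1 - 2 = 0 - 2 = -2)
j(E) = E**3 (j(E) = E**2*E = E**3)
(j(5) + u)*(-5) = (5**3 - 2)*(-5) = (125 - 2)*(-5) = 123*(-5) = -615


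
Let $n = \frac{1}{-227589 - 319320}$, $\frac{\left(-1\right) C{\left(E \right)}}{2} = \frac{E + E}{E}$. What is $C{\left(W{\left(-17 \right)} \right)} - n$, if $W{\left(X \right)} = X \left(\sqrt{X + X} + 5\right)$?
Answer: $- \frac{2187635}{546909} \approx -4.0$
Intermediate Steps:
$W{\left(X \right)} = X \left(5 + \sqrt{2} \sqrt{X}\right)$ ($W{\left(X \right)} = X \left(\sqrt{2 X} + 5\right) = X \left(\sqrt{2} \sqrt{X} + 5\right) = X \left(5 + \sqrt{2} \sqrt{X}\right)$)
$C{\left(E \right)} = -4$ ($C{\left(E \right)} = - 2 \frac{E + E}{E} = - 2 \frac{2 E}{E} = \left(-2\right) 2 = -4$)
$n = - \frac{1}{546909}$ ($n = \frac{1}{-546909} = - \frac{1}{546909} \approx -1.8285 \cdot 10^{-6}$)
$C{\left(W{\left(-17 \right)} \right)} - n = -4 - - \frac{1}{546909} = -4 + \frac{1}{546909} = - \frac{2187635}{546909}$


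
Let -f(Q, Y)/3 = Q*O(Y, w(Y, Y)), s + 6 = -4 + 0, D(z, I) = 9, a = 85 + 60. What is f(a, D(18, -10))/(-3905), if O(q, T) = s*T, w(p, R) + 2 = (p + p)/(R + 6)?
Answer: 696/781 ≈ 0.89116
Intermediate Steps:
a = 145
w(p, R) = -2 + 2*p/(6 + R) (w(p, R) = -2 + (p + p)/(R + 6) = -2 + (2*p)/(6 + R) = -2 + 2*p/(6 + R))
s = -10 (s = -6 + (-4 + 0) = -6 - 4 = -10)
O(q, T) = -10*T
f(Q, Y) = -360*Q/(6 + Y) (f(Q, Y) = -3*Q*(-20*(-6 + Y - Y)/(6 + Y)) = -3*Q*(-20*(-6)/(6 + Y)) = -3*Q*(-(-120)/(6 + Y)) = -3*Q*120/(6 + Y) = -360*Q/(6 + Y))
f(a, D(18, -10))/(-3905) = -360*145/(6 + 9)/(-3905) = -360*145/15*(-1/3905) = -360*145*1/15*(-1/3905) = -3480*(-1/3905) = 696/781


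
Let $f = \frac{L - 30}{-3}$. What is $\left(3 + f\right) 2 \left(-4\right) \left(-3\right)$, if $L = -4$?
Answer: $344$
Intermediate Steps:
$f = \frac{34}{3}$ ($f = \frac{-4 - 30}{-3} = \left(-4 - 30\right) \left(- \frac{1}{3}\right) = \left(-34\right) \left(- \frac{1}{3}\right) = \frac{34}{3} \approx 11.333$)
$\left(3 + f\right) 2 \left(-4\right) \left(-3\right) = \left(3 + \frac{34}{3}\right) 2 \left(-4\right) \left(-3\right) = \frac{43}{3} \cdot 2 \left(-4\right) \left(-3\right) = \frac{86}{3} \left(-4\right) \left(-3\right) = \left(- \frac{344}{3}\right) \left(-3\right) = 344$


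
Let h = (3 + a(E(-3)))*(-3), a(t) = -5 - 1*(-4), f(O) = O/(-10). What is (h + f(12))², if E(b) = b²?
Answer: 1296/25 ≈ 51.840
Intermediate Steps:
f(O) = -O/10 (f(O) = O*(-⅒) = -O/10)
a(t) = -1 (a(t) = -5 + 4 = -1)
h = -6 (h = (3 - 1)*(-3) = 2*(-3) = -6)
(h + f(12))² = (-6 - ⅒*12)² = (-6 - 6/5)² = (-36/5)² = 1296/25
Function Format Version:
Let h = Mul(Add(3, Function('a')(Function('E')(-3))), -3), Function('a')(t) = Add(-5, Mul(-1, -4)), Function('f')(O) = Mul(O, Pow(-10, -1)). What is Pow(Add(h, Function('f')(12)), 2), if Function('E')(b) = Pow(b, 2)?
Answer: Rational(1296, 25) ≈ 51.840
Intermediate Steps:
Function('f')(O) = Mul(Rational(-1, 10), O) (Function('f')(O) = Mul(O, Rational(-1, 10)) = Mul(Rational(-1, 10), O))
Function('a')(t) = -1 (Function('a')(t) = Add(-5, 4) = -1)
h = -6 (h = Mul(Add(3, -1), -3) = Mul(2, -3) = -6)
Pow(Add(h, Function('f')(12)), 2) = Pow(Add(-6, Mul(Rational(-1, 10), 12)), 2) = Pow(Add(-6, Rational(-6, 5)), 2) = Pow(Rational(-36, 5), 2) = Rational(1296, 25)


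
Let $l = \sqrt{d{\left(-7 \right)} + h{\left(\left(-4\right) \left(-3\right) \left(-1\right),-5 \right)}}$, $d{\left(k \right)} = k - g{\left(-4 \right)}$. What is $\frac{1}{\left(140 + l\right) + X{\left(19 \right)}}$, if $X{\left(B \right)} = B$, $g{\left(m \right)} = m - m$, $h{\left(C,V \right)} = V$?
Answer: $\frac{53}{8431} - \frac{2 i \sqrt{3}}{25293} \approx 0.0062863 - 0.00013696 i$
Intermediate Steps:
$g{\left(m \right)} = 0$
$d{\left(k \right)} = k$ ($d{\left(k \right)} = k - 0 = k + 0 = k$)
$l = 2 i \sqrt{3}$ ($l = \sqrt{-7 - 5} = \sqrt{-12} = 2 i \sqrt{3} \approx 3.4641 i$)
$\frac{1}{\left(140 + l\right) + X{\left(19 \right)}} = \frac{1}{\left(140 + 2 i \sqrt{3}\right) + 19} = \frac{1}{159 + 2 i \sqrt{3}}$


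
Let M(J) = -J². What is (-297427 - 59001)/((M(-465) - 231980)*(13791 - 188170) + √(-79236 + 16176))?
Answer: -5571507111681892/1221720202235100151217 + 712856*I*√15765/6108601011175500756085 ≈ -4.5604e-6 + 1.4652e-14*I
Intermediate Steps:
(-297427 - 59001)/((M(-465) - 231980)*(13791 - 188170) + √(-79236 + 16176)) = (-297427 - 59001)/((-1*(-465)² - 231980)*(13791 - 188170) + √(-79236 + 16176)) = -356428/((-1*216225 - 231980)*(-174379) + √(-63060)) = -356428/((-216225 - 231980)*(-174379) + 2*I*√15765) = -356428/(-448205*(-174379) + 2*I*√15765) = -356428/(78157539695 + 2*I*√15765)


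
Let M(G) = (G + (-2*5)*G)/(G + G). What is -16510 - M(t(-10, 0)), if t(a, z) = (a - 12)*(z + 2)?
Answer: -33011/2 ≈ -16506.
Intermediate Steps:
t(a, z) = (-12 + a)*(2 + z)
M(G) = -9/2 (M(G) = (G - 10*G)/((2*G)) = (-9*G)*(1/(2*G)) = -9/2)
-16510 - M(t(-10, 0)) = -16510 - 1*(-9/2) = -16510 + 9/2 = -33011/2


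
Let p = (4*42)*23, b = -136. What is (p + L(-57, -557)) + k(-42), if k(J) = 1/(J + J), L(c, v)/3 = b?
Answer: 290303/84 ≈ 3456.0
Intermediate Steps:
L(c, v) = -408 (L(c, v) = 3*(-136) = -408)
k(J) = 1/(2*J)
p = 3864 (p = 168*23 = 3864)
(p + L(-57, -557)) + k(-42) = (3864 - 408) + (½)/(-42) = 3456 + (½)*(-1/42) = 3456 - 1/84 = 290303/84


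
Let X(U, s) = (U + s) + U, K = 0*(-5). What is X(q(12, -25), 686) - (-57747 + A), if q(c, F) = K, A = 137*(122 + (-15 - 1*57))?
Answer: 51583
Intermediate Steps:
A = 6850 (A = 137*(122 + (-15 - 57)) = 137*(122 - 72) = 137*50 = 6850)
K = 0
q(c, F) = 0
X(U, s) = s + 2*U
X(q(12, -25), 686) - (-57747 + A) = (686 + 2*0) - (-57747 + 6850) = (686 + 0) - 1*(-50897) = 686 + 50897 = 51583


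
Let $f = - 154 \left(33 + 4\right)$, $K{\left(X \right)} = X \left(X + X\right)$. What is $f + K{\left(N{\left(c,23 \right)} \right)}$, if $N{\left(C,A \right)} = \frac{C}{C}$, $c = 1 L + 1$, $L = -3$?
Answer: $-5696$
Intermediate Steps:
$c = -2$ ($c = 1 \left(-3\right) + 1 = -3 + 1 = -2$)
$N{\left(C,A \right)} = 1$
$K{\left(X \right)} = 2 X^{2}$ ($K{\left(X \right)} = X 2 X = 2 X^{2}$)
$f = -5698$ ($f = \left(-154\right) 37 = -5698$)
$f + K{\left(N{\left(c,23 \right)} \right)} = -5698 + 2 \cdot 1^{2} = -5698 + 2 \cdot 1 = -5698 + 2 = -5696$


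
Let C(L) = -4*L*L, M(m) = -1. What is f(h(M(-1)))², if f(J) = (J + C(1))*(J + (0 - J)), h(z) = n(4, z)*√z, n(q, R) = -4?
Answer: 0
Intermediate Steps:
h(z) = -4*√z
C(L) = -4*L²
f(J) = 0 (f(J) = (J - 4*1²)*(J + (0 - J)) = (J - 4*1)*(J - J) = (J - 4)*0 = (-4 + J)*0 = 0)
f(h(M(-1)))² = 0² = 0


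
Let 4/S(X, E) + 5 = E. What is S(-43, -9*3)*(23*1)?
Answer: -23/8 ≈ -2.8750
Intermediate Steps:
S(X, E) = 4/(-5 + E)
S(-43, -9*3)*(23*1) = (4/(-5 - 9*3))*(23*1) = (4/(-5 - 27))*23 = (4/(-32))*23 = (4*(-1/32))*23 = -1/8*23 = -23/8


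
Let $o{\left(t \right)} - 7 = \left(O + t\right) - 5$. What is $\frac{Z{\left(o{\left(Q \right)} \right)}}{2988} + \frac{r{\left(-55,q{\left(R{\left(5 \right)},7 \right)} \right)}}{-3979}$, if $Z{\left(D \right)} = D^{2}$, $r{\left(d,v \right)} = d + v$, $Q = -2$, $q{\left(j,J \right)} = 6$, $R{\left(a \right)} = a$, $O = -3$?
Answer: $\frac{20247}{1321028} \approx 0.015327$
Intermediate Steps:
$o{\left(t \right)} = -1 + t$ ($o{\left(t \right)} = 7 + \left(\left(-3 + t\right) - 5\right) = 7 + \left(-8 + t\right) = -1 + t$)
$\frac{Z{\left(o{\left(Q \right)} \right)}}{2988} + \frac{r{\left(-55,q{\left(R{\left(5 \right)},7 \right)} \right)}}{-3979} = \frac{\left(-1 - 2\right)^{2}}{2988} + \frac{-55 + 6}{-3979} = \left(-3\right)^{2} \cdot \frac{1}{2988} - - \frac{49}{3979} = 9 \cdot \frac{1}{2988} + \frac{49}{3979} = \frac{1}{332} + \frac{49}{3979} = \frac{20247}{1321028}$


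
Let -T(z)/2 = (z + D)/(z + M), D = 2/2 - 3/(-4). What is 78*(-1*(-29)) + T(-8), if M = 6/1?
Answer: 9023/4 ≈ 2255.8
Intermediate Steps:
M = 6 (M = 6*1 = 6)
D = 7/4 (D = 2*(1/2) - 3*(-1/4) = 1 + 3/4 = 7/4 ≈ 1.7500)
T(z) = -2*(7/4 + z)/(6 + z) (T(z) = -2*(z + 7/4)/(z + 6) = -2*(7/4 + z)/(6 + z))
78*(-1*(-29)) + T(-8) = 78*(-1*(-29)) + (-7 - 4*(-8))/(2*(6 - 8)) = 78*29 + (1/2)*(-7 + 32)/(-2) = 2262 + (1/2)*(-1/2)*25 = 2262 - 25/4 = 9023/4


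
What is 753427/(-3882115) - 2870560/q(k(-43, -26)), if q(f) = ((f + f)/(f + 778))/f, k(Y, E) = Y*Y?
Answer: -14637439139937827/3882115 ≈ -3.7705e+9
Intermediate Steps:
k(Y, E) = Y**2
q(f) = 2/(778 + f) (q(f) = ((2*f)/(778 + f))/f = (2*f/(778 + f))/f = 2/(778 + f))
753427/(-3882115) - 2870560/q(k(-43, -26)) = 753427/(-3882115) - 2870560/(2/(778 + (-43)**2)) = 753427*(-1/3882115) - 2870560/(2/(778 + 1849)) = -753427/3882115 - 2870560/(2/2627) = -753427/3882115 - 2870560/(2*(1/2627)) = -753427/3882115 - 2870560/2/2627 = -753427/3882115 - 2870560*2627/2 = -753427/3882115 - 3770480560 = -14637439139937827/3882115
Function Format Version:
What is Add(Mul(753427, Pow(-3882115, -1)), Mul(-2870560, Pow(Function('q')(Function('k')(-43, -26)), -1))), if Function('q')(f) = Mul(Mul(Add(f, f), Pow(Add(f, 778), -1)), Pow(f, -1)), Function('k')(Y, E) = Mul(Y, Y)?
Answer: Rational(-14637439139937827, 3882115) ≈ -3.7705e+9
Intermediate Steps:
Function('k')(Y, E) = Pow(Y, 2)
Function('q')(f) = Mul(2, Pow(Add(778, f), -1)) (Function('q')(f) = Mul(Mul(Mul(2, f), Pow(Add(778, f), -1)), Pow(f, -1)) = Mul(Mul(2, f, Pow(Add(778, f), -1)), Pow(f, -1)) = Mul(2, Pow(Add(778, f), -1)))
Add(Mul(753427, Pow(-3882115, -1)), Mul(-2870560, Pow(Function('q')(Function('k')(-43, -26)), -1))) = Add(Mul(753427, Pow(-3882115, -1)), Mul(-2870560, Pow(Mul(2, Pow(Add(778, Pow(-43, 2)), -1)), -1))) = Add(Mul(753427, Rational(-1, 3882115)), Mul(-2870560, Pow(Mul(2, Pow(Add(778, 1849), -1)), -1))) = Add(Rational(-753427, 3882115), Mul(-2870560, Pow(Mul(2, Pow(2627, -1)), -1))) = Add(Rational(-753427, 3882115), Mul(-2870560, Pow(Mul(2, Rational(1, 2627)), -1))) = Add(Rational(-753427, 3882115), Mul(-2870560, Pow(Rational(2, 2627), -1))) = Add(Rational(-753427, 3882115), Mul(-2870560, Rational(2627, 2))) = Add(Rational(-753427, 3882115), -3770480560) = Rational(-14637439139937827, 3882115)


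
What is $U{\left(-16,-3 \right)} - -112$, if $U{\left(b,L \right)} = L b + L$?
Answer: $157$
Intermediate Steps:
$U{\left(b,L \right)} = L + L b$
$U{\left(-16,-3 \right)} - -112 = - 3 \left(1 - 16\right) - -112 = \left(-3\right) \left(-15\right) + 112 = 45 + 112 = 157$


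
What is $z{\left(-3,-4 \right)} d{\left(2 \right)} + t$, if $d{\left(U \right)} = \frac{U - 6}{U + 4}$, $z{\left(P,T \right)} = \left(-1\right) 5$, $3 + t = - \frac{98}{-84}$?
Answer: $\frac{3}{2} \approx 1.5$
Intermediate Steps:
$t = - \frac{11}{6}$ ($t = -3 - \frac{98}{-84} = -3 - - \frac{7}{6} = -3 + \frac{7}{6} = - \frac{11}{6} \approx -1.8333$)
$z{\left(P,T \right)} = -5$
$d{\left(U \right)} = \frac{-6 + U}{4 + U}$
$z{\left(-3,-4 \right)} d{\left(2 \right)} + t = - 5 \frac{-6 + 2}{4 + 2} - \frac{11}{6} = - 5 \cdot \frac{1}{6} \left(-4\right) - \frac{11}{6} = \left(-5\right) \left(- \frac{2}{3}\right) - \frac{11}{6} = \frac{10}{3} - \frac{11}{6} = \frac{3}{2}$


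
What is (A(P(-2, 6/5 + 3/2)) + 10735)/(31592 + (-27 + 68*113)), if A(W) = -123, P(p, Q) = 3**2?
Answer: 1516/5607 ≈ 0.27038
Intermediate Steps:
P(p, Q) = 9
(A(P(-2, 6/5 + 3/2)) + 10735)/(31592 + (-27 + 68*113)) = (-123 + 10735)/(31592 + (-27 + 68*113)) = 10612/(31592 + (-27 + 7684)) = 10612/(31592 + 7657) = 10612/39249 = 10612*(1/39249) = 1516/5607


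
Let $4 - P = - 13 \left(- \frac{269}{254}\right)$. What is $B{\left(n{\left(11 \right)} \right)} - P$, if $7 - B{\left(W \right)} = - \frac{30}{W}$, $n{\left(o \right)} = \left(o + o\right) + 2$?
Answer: $\frac{9153}{508} \approx 18.018$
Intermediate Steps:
$n{\left(o \right)} = 2 + 2 o$ ($n{\left(o \right)} = 2 o + 2 = 2 + 2 o$)
$P = - \frac{2481}{254}$ ($P = 4 - - 13 \left(- \frac{269}{254}\right) = 4 - - 13 \left(\left(-269\right) \frac{1}{254}\right) = 4 - \left(-13\right) \left(- \frac{269}{254}\right) = 4 - \frac{3497}{254} = - \frac{2481}{254} \approx -9.7677$)
$B{\left(W \right)} = 7 + \frac{30}{W}$ ($B{\left(W \right)} = 7 - - \frac{30}{W} = 7 + \frac{30}{W}$)
$B{\left(n{\left(11 \right)} \right)} - P = \left(7 + \frac{30}{2 + 2 \cdot 11}\right) - - \frac{2481}{254} = \left(7 + \frac{30}{2 + 22}\right) + \frac{2481}{254} = \left(7 + \frac{30}{24}\right) + \frac{2481}{254} = \left(7 + 30 \cdot \frac{1}{24}\right) + \frac{2481}{254} = \left(7 + \frac{5}{4}\right) + \frac{2481}{254} = \frac{33}{4} + \frac{2481}{254} = \frac{9153}{508}$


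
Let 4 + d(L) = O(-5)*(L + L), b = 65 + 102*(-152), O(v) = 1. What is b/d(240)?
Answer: -15439/476 ≈ -32.435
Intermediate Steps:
b = -15439 (b = 65 - 15504 = -15439)
d(L) = -4 + 2*L (d(L) = -4 + 1*(L + L) = -4 + 1*(2*L) = -4 + 2*L)
b/d(240) = -15439/(-4 + 2*240) = -15439/(-4 + 480) = -15439/476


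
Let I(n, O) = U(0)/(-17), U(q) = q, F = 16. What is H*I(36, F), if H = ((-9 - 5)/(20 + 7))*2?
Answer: 0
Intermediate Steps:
I(n, O) = 0 (I(n, O) = 0/(-17) = 0*(-1/17) = 0)
H = -28/27 (H = -14/27*2 = -28/27 ≈ -1.0370)
H*I(36, F) = -28/27*0 = 0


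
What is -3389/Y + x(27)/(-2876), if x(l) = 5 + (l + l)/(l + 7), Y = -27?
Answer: 41422991/330021 ≈ 125.52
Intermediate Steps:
x(l) = 5 + 2*l/(7 + l) (x(l) = 5 + (2*l)/(7 + l) = 5 + 2*l/(7 + l))
-3389/Y + x(27)/(-2876) = -3389/(-27) + (7*(5 + 27)/(7 + 27))/(-2876) = -3389*(-1/27) + (7*32/34)*(-1/2876) = 3389/27 + (7*(1/34)*32)*(-1/2876) = 3389/27 + (112/17)*(-1/2876) = 3389/27 - 28/12223 = 41422991/330021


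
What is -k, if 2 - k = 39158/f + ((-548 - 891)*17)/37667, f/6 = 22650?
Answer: -6043723957/2559472650 ≈ -2.3613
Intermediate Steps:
f = 135900 (f = 6*22650 = 135900)
k = 6043723957/2559472650 (k = 2 - (39158/135900 + ((-548 - 891)*17)/37667) = 2 - (39158*(1/135900) - 1439*17*(1/37667)) = 2 - (19579/67950 - 24463*1/37667) = 2 - (19579/67950 - 24463/37667) = 2 - 1*(-924778657/2559472650) = 2 + 924778657/2559472650 = 6043723957/2559472650 ≈ 2.3613)
-k = -1*6043723957/2559472650 = -6043723957/2559472650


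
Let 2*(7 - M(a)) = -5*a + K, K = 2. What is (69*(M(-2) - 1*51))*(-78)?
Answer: 269100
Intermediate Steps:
M(a) = 6 + 5*a/2 (M(a) = 7 - (-5*a + 2)/2 = 7 - (2 - 5*a)/2 = 7 + (-1 + 5*a/2) = 6 + 5*a/2)
(69*(M(-2) - 1*51))*(-78) = (69*((6 + (5/2)*(-2)) - 1*51))*(-78) = (69*((6 - 5) - 51))*(-78) = (69*(1 - 51))*(-78) = (69*(-50))*(-78) = -3450*(-78) = 269100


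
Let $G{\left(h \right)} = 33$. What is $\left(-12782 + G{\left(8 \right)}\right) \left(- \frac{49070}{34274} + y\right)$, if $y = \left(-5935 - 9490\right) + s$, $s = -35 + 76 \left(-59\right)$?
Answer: $\frac{4357670198387}{17137} \approx 2.5428 \cdot 10^{8}$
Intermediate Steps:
$s = -4519$ ($s = -35 - 4484 = -4519$)
$y = -19944$ ($y = \left(-5935 - 9490\right) - 4519 = -15425 - 4519 = -19944$)
$\left(-12782 + G{\left(8 \right)}\right) \left(- \frac{49070}{34274} + y\right) = \left(-12782 + 33\right) \left(- \frac{49070}{34274} - 19944\right) = - 12749 \left(\left(-49070\right) \frac{1}{34274} - 19944\right) = - 12749 \left(- \frac{24535}{17137} - 19944\right) = \left(-12749\right) \left(- \frac{341804863}{17137}\right) = \frac{4357670198387}{17137}$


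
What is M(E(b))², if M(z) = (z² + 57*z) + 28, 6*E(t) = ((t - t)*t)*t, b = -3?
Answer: 784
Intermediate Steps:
E(t) = 0 (E(t) = (((t - t)*t)*t)/6 = ((0*t)*t)/6 = (0*t)/6 = (⅙)*0 = 0)
M(z) = 28 + z² + 57*z
M(E(b))² = (28 + 0² + 57*0)² = (28 + 0 + 0)² = 28² = 784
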